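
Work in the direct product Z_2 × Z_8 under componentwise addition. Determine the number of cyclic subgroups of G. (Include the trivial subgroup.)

Group the elements of G by the cyclic subgroup they generate; each cyclic subgroup of order d accounts for φ(d) elements.
Cyclic subgroups by order — order 1: 1; order 2: 3; order 4: 2; order 8: 2.
Total: 8.

8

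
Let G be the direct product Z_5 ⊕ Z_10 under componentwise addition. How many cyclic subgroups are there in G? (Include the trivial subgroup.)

14

Group the elements of G by the cyclic subgroup they generate; each cyclic subgroup of order d accounts for φ(d) elements.
Cyclic subgroups by order — order 1: 1; order 2: 1; order 5: 6; order 10: 6.
Total: 14.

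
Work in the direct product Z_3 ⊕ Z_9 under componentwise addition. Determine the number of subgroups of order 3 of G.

4

|G| = 27 and 3 | 27, so subgroups of order 3 are possible by Lagrange.
The subgroups of order 3 are: {(0,0), (0,3), (0,6)}; {(0,0), (1,0), (2,0)}; {(0,0), (1,3), (2,6)}; {(0,0), (1,6), (2,3)}.
So G has 4 subgroups of order 3.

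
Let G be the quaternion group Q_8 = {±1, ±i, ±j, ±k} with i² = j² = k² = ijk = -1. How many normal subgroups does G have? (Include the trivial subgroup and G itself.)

G has 6 subgroups. Checking conjugation-invariance by order — order 1: 1/1 normal; order 2: 1/1 normal; order 4: 3/3 normal; order 8: 1/1 normal.
Total normal subgroups: 6.

6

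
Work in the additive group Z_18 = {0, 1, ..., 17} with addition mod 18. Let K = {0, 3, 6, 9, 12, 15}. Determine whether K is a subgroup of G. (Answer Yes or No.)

Yes

|K| = 6 divides |G| = 18, consistent with Lagrange.
K contains the identity, every element's inverse is in K, and K is closed under +: it is a subgroup.
In fact K = ⟨3⟩.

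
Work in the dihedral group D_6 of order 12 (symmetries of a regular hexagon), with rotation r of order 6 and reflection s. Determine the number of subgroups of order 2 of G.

|G| = 12 and 2 | 12, so subgroups of order 2 are possible by Lagrange.
The subgroups of order 2 are: {e, r^2s}; {e, r^3}; {e, r^3s}; {e, r^4s}; … (7 in all).
So G has 7 subgroups of order 2.

7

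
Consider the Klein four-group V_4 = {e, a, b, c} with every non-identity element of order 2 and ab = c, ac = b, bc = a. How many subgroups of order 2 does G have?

3

|G| = 4 and 2 | 4, so subgroups of order 2 are possible by Lagrange.
The subgroups of order 2 are: {e, a}; {e, b}; {e, c}.
So G has 3 subgroups of order 2.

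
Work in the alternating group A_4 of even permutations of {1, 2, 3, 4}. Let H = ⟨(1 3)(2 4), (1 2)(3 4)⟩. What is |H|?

|⟨(1 3)(2 4)⟩| = 2 and |⟨(1 2)(3 4)⟩| = 2, so |H| is a multiple of lcm(2, 2) = 2 and divides |G| = 12.
Closing under the operation: H = {e, (1 2)(3 4), (1 3)(2 4), (1 4)(2 3)}, so |H| = 4.

4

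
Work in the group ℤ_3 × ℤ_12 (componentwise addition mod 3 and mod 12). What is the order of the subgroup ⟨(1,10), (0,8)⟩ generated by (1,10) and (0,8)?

|⟨(1,10)⟩| = 6 and |⟨(0,8)⟩| = 3, so |H| is a multiple of lcm(6, 3) = 6 and divides |G| = 36.
Closing under the operation: H = {(0,0), (0,2), (0,4), (0,6), (0,8), (0,10), (1,0), (1,2), (1,4), (1,6), (1,8), (1,10), (2,0), (2,2), (2,4), (2,6), (2,8), (2,10)}, so |H| = 18.

18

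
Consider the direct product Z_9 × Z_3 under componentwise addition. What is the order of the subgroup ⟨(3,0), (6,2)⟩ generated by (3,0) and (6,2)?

9

|⟨(3,0)⟩| = 3 and |⟨(6,2)⟩| = 3, so |H| is a multiple of lcm(3, 3) = 3 and divides |G| = 27.
Closing under the operation: H = {(0,0), (0,1), (0,2), (3,0), (3,1), (3,2), (6,0), (6,1), (6,2)}, so |H| = 9.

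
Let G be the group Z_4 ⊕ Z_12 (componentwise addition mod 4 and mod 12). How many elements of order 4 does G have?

12

An element (a,b) has order lcm(ord(a), ord(b)); count pairs with lcm equal to 4.
Enumerating gives 12 such elements.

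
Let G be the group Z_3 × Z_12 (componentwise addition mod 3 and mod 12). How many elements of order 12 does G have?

16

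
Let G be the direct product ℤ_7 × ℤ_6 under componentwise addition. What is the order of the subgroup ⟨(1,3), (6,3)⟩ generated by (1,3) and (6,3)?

14

|⟨(1,3)⟩| = 14 and |⟨(6,3)⟩| = 14, so |H| is a multiple of lcm(14, 14) = 14 and divides |G| = 42.
Closing under the operation: H = {(0,0), (0,3), (1,0), (1,3), (2,0), (2,3), (3,0), (3,3), (4,0), (4,3), (5,0), (5,3), (6,0), (6,3)}, so |H| = 14.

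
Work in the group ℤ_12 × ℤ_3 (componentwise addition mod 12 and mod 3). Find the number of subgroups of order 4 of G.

1

|G| = 36 and 4 | 36, so subgroups of order 4 are possible by Lagrange.
The subgroups of order 4 are: {(0,0), (3,0), (6,0), (9,0)}.
So G has 1 subgroup of order 4.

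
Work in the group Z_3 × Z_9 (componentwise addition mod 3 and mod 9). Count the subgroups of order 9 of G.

4

|G| = 27 and 9 | 27, so subgroups of order 9 are possible by Lagrange.
The subgroups of order 9 are: {(0,0), (0,1), (0,2), (0,3), (0,4), (0,5), (0,6), (0,7), (0,8)}; {(0,0), (0,3), (0,6), (1,0), (1,3), (1,6), (2,0), (2,3), (2,6)}; {(0,0), (0,3), (0,6), (1,1), (1,4), (1,7), (2,2), (2,5), (2,8)}; {(0,0), (0,3), (0,6), (1,2), (1,5), (1,8), (2,1), (2,4), (2,7)}.
So G has 4 subgroups of order 9.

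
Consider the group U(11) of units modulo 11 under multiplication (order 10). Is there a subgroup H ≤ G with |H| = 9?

9 does not divide |G| = 10, so by Lagrange no subgroup of order 9 exists.

No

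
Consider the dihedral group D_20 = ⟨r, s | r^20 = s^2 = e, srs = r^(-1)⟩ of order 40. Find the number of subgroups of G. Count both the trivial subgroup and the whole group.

48

|G| = 40, so by Lagrange every subgroup order divides 40. Divisors: 1, 2, 4, 5, 8, 10, 20, 40.
Subgroups by order — order 1: 1; order 2: 21; order 4: 11; order 5: 1; order 8: 5; order 10: 5; order 20: 3; order 40: 1.
Total: 1 + 21 + 11 + 1 + 5 + 5 + 3 + 1 = 48.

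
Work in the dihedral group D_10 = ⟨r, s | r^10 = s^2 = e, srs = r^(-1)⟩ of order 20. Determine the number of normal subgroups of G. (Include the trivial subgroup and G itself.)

7

G has 22 subgroups. Checking conjugation-invariance by order — order 1: 1/1 normal; order 2: 1/11 normal; order 4: 0/5 normal; order 5: 1/1 normal; order 10: 3/3 normal; order 20: 1/1 normal.
Total normal subgroups: 7.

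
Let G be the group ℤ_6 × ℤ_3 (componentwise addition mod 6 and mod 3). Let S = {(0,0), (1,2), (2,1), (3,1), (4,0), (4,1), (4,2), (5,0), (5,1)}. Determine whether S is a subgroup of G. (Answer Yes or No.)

(4,0) ∈ S but its inverse (2,0) ∉ S, so S is not a subgroup.

No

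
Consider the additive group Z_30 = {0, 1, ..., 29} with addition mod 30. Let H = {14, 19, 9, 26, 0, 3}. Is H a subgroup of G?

No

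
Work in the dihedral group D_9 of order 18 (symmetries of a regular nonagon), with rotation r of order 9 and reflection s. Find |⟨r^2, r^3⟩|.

9

|⟨r^2⟩| = 9 and |⟨r^3⟩| = 3, so |H| is a multiple of lcm(9, 3) = 9 and divides |G| = 18.
Closing under the operation: H = {e, r, r^2, r^3, r^4, r^5, r^6, r^7, r^8}, so |H| = 9.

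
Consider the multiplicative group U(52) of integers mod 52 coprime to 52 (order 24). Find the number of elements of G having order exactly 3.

2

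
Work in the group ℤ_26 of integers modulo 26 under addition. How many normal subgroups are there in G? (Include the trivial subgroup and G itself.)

G is abelian, so every subgroup is normal.
G has 4 subgroups in total, hence 4 normal subgroups.

4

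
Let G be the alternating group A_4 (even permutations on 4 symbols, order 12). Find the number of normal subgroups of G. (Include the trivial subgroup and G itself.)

G has 10 subgroups. Checking conjugation-invariance by order — order 1: 1/1 normal; order 2: 0/3 normal; order 3: 0/4 normal; order 4: 1/1 normal; order 12: 1/1 normal.
Total normal subgroups: 3.

3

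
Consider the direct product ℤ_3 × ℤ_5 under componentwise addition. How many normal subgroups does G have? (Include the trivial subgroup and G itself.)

4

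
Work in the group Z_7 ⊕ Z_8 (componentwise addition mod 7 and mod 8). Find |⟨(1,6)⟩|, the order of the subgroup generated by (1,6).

28

The order of (1,6) in Z_7 × Z_8 is lcm(ord(1) in Z_7, ord(6) in Z_8).
ord(1) = 7 and ord(6) = 4, so |⟨(1,6)⟩| = lcm(7, 4) = 28.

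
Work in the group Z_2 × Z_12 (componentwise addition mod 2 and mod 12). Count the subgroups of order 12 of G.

3

|G| = 24 and 12 | 24, so subgroups of order 12 are possible by Lagrange.
The subgroups of order 12 are: {(0,0), (0,1), (0,2), (0,3), (0,4), (0,5), (0,6), (0,7), (0,8), (0,9), (0,10), (0,11)}; {(0,0), (0,2), (0,4), (0,6), (0,8), (0,10), (1,0), (1,2), (1,4), (1,6), (1,8), (1,10)}; {(0,0), (0,2), (0,4), (0,6), (0,8), (0,10), (1,1), (1,3), (1,5), (1,7), (1,9), (1,11)}.
So G has 3 subgroups of order 12.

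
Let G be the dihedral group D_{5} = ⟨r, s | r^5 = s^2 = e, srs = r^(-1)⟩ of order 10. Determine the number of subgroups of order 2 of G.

|G| = 10 and 2 | 10, so subgroups of order 2 are possible by Lagrange.
The subgroups of order 2 are: {e, r^2s}; {e, r^3s}; {e, r^4s}; {e, rs}; … (5 in all).
So G has 5 subgroups of order 2.

5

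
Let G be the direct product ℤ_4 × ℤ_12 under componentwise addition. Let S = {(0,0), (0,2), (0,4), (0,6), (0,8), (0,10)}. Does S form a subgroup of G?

Yes

|S| = 6 divides |G| = 48, consistent with Lagrange.
S contains the identity, every element's inverse is in S, and S is closed under +: it is a subgroup.
In fact S = ⟨(0,2)⟩.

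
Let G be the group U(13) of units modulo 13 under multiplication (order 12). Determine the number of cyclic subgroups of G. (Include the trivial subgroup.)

Each element a generates a cyclic subgroup ⟨a⟩; distinct elements may generate the same one (a cyclic group of order d has φ(d) generators).
Cyclic subgroups by order — order 1: 1; order 2: 1; order 3: 1; order 4: 1; order 6: 1; order 12: 1.
Total: 6.

6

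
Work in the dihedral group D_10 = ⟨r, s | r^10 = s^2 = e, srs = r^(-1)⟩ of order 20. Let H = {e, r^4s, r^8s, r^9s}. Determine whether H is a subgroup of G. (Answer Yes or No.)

Closure fails: r^8s · r^9s = r^9 ∉ H. So H is not a subgroup.

No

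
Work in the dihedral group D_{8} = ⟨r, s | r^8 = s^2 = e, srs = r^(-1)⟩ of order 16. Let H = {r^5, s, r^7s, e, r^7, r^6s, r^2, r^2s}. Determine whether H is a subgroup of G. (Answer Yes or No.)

r^5 ∈ H but its inverse r^3 ∉ H, so H is not a subgroup.

No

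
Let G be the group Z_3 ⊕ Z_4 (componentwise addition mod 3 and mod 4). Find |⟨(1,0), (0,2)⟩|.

|⟨(1,0)⟩| = 3 and |⟨(0,2)⟩| = 2, so |H| is a multiple of lcm(3, 2) = 6 and divides |G| = 12.
Closing under the operation: H = {(0,0), (0,2), (1,0), (1,2), (2,0), (2,2)}, so |H| = 6.

6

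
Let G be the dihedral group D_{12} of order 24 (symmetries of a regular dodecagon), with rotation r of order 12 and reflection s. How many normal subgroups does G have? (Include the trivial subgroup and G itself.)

9

G has 34 subgroups. Checking conjugation-invariance by order — order 1: 1/1 normal; order 2: 1/13 normal; order 3: 1/1 normal; order 4: 1/7 normal; order 6: 1/5 normal; order 8: 0/3 normal; order 12: 3/3 normal; order 24: 1/1 normal.
Total normal subgroups: 9.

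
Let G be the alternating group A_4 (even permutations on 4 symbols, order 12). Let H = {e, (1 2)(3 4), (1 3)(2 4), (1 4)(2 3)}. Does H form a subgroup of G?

|H| = 4 divides |G| = 12, consistent with Lagrange.
H contains the identity, every element's inverse is in H, and H is closed under ∘: it is a subgroup.

Yes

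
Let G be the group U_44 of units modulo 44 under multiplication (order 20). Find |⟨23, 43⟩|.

|⟨23⟩| = 2 and |⟨43⟩| = 2, so |H| is a multiple of lcm(2, 2) = 2 and divides |G| = 20.
Closing under the operation: H = {1, 21, 23, 43}, so |H| = 4.

4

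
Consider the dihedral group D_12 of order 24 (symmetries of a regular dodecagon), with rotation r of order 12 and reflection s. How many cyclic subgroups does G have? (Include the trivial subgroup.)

Group the elements of G by the cyclic subgroup they generate; each cyclic subgroup of order d accounts for φ(d) elements.
Cyclic subgroups by order — order 1: 1; order 2: 13; order 3: 1; order 4: 1; order 6: 1; order 12: 1.
Total: 18.

18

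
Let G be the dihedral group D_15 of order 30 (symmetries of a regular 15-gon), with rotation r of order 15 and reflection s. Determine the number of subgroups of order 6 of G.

|G| = 30 and 6 | 30, so subgroups of order 6 are possible by Lagrange.
The subgroups of order 6 are: {e, r^5, r^10, s, r^5s, r^10s}; {e, r^5, r^10, rs, r^6s, r^11s}; {e, r^5, r^10, r^2s, r^7s, r^12s}; {e, r^5, r^10, r^3s, r^8s, r^13s}; … (5 in all).
So G has 5 subgroups of order 6.

5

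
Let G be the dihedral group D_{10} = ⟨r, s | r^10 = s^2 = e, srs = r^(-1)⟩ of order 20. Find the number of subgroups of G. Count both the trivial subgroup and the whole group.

|G| = 20, so by Lagrange every subgroup order divides 20. Divisors: 1, 2, 4, 5, 10, 20.
Subgroups by order — order 1: 1; order 2: 11; order 4: 5; order 5: 1; order 10: 3; order 20: 1.
Total: 1 + 11 + 5 + 1 + 3 + 1 = 22.

22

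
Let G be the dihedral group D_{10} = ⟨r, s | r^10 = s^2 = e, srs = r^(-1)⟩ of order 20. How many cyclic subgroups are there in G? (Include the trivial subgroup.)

Group the elements of G by the cyclic subgroup they generate; each cyclic subgroup of order d accounts for φ(d) elements.
Cyclic subgroups by order — order 1: 1; order 2: 11; order 5: 1; order 10: 1.
Total: 14.

14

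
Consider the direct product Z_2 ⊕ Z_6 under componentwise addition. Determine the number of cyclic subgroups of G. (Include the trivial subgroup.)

Each element a generates a cyclic subgroup ⟨a⟩; distinct elements may generate the same one (a cyclic group of order d has φ(d) generators).
Cyclic subgroups by order — order 1: 1; order 2: 3; order 3: 1; order 6: 3.
Total: 8.

8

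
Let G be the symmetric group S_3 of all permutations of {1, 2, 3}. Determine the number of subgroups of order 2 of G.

3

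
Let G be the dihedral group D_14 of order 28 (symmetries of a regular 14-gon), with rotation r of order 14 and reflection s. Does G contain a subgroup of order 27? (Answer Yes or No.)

27 does not divide |G| = 28, so by Lagrange no subgroup of order 27 exists.

No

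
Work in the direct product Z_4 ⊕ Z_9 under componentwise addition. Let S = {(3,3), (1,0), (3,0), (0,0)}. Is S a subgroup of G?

(3,3) ∈ S but its inverse (1,6) ∉ S, so S is not a subgroup.

No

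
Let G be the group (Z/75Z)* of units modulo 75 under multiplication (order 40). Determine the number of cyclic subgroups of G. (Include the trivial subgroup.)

A cyclic subgroup of order d is generated by each of its φ(d) elements of order d, so the cyclic subgroups of order d number (#elements of order d)/φ(d).
Cyclic subgroups by order — order 1: 1; order 2: 3; order 4: 2; order 5: 1; order 10: 3; order 20: 2.
Total: 12.

12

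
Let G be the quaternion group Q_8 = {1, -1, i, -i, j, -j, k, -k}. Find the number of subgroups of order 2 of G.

|G| = 8 and 2 | 8, so subgroups of order 2 are possible by Lagrange.
The subgroups of order 2 are: {1, -1}.
So G has 1 subgroup of order 2.

1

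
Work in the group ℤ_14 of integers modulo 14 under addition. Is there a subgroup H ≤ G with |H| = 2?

Yes

2 | 14. A subgroup of order 2 is {0, 7}.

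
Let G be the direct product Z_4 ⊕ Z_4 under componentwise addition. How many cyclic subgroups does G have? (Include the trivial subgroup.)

10

Group the elements of G by the cyclic subgroup they generate; each cyclic subgroup of order d accounts for φ(d) elements.
Cyclic subgroups by order — order 1: 1; order 2: 3; order 4: 6.
Total: 10.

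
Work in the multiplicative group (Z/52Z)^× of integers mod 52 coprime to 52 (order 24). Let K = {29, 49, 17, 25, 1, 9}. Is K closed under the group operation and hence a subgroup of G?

Yes

|K| = 6 divides |G| = 24, consistent with Lagrange.
K contains the identity, every element's inverse is in K, and K is closed under ·: it is a subgroup.
In fact K = ⟨17⟩.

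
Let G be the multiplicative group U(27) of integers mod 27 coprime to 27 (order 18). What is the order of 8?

Compute successive powers of 8 mod 27: 8, 10, 26, 19, 17, 1; 8^6 ≡ 1 (mod 27).
So |⟨8⟩| = 6.

6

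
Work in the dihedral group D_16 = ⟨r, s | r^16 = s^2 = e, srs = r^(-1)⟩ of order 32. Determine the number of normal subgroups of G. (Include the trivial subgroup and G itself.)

8

G has 36 subgroups. Checking conjugation-invariance by order — order 1: 1/1 normal; order 2: 1/17 normal; order 4: 1/9 normal; order 8: 1/5 normal; order 16: 3/3 normal; order 32: 1/1 normal.
Total normal subgroups: 8.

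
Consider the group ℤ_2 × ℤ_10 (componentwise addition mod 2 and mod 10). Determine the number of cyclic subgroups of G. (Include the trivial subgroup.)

Group the elements of G by the cyclic subgroup they generate; each cyclic subgroup of order d accounts for φ(d) elements.
Cyclic subgroups by order — order 1: 1; order 2: 3; order 5: 1; order 10: 3.
Total: 8.

8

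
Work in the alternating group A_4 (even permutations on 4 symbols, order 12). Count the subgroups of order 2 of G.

|G| = 12 and 2 | 12, so subgroups of order 2 are possible by Lagrange.
The subgroups of order 2 are: {e, (1 2)(3 4)}; {e, (1 3)(2 4)}; {e, (1 4)(2 3)}.
So G has 3 subgroups of order 2.

3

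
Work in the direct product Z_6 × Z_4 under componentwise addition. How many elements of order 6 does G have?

6

An element (a,b) has order lcm(ord(a), ord(b)); count pairs with lcm equal to 6.
Enumerating gives 6 such elements.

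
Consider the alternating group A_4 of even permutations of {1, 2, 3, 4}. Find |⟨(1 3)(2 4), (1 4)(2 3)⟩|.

4

|⟨(1 3)(2 4)⟩| = 2 and |⟨(1 4)(2 3)⟩| = 2, so |H| is a multiple of lcm(2, 2) = 2 and divides |G| = 12.
Closing under the operation: H = {e, (1 2)(3 4), (1 3)(2 4), (1 4)(2 3)}, so |H| = 4.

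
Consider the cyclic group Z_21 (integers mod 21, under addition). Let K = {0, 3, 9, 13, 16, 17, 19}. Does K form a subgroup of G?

16 ∈ K but its inverse 5 ∉ K, so K is not a subgroup.

No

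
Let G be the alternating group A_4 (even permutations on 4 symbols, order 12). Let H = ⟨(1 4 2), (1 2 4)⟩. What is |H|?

|⟨(1 4 2)⟩| = 3 and |⟨(1 2 4)⟩| = 3, so |H| is a multiple of lcm(3, 3) = 3 and divides |G| = 12.
Closing under the operation: H = {e, (1 2 4), (1 4 2)}, so |H| = 3.

3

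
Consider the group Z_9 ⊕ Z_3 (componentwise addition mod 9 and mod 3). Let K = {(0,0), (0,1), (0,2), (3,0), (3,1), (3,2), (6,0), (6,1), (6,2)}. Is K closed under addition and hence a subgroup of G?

|K| = 9 divides |G| = 27, consistent with Lagrange.
K contains the identity, every element's inverse is in K, and K is closed under +: it is a subgroup.

Yes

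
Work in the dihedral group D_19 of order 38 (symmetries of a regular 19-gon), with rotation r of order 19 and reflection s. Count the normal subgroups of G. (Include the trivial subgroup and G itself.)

3

G has 22 subgroups. Checking conjugation-invariance by order — order 1: 1/1 normal; order 2: 0/19 normal; order 19: 1/1 normal; order 38: 1/1 normal.
Total normal subgroups: 3.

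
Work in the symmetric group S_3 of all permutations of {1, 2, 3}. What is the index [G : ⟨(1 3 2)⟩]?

2

|⟨(1 3 2)⟩| = 3 and |G| = 6.
By Lagrange, [G : H] = |G|/|H| = 6/3 = 2.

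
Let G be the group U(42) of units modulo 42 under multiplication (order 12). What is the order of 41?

2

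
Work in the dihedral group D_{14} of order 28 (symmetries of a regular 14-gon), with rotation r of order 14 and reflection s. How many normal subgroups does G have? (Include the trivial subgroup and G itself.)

7

G has 28 subgroups. Checking conjugation-invariance by order — order 1: 1/1 normal; order 2: 1/15 normal; order 4: 0/7 normal; order 7: 1/1 normal; order 14: 3/3 normal; order 28: 1/1 normal.
Total normal subgroups: 7.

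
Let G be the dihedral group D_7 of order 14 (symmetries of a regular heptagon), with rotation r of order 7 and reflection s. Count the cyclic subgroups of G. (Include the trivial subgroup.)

9

Group the elements of G by the cyclic subgroup they generate; each cyclic subgroup of order d accounts for φ(d) elements.
Cyclic subgroups by order — order 1: 1; order 2: 7; order 7: 1.
Total: 9.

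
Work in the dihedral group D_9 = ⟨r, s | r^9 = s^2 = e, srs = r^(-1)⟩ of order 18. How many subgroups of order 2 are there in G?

|G| = 18 and 2 | 18, so subgroups of order 2 are possible by Lagrange.
The subgroups of order 2 are: {e, r^2s}; {e, r^3s}; {e, r^4s}; {e, r^5s}; … (9 in all).
So G has 9 subgroups of order 2.

9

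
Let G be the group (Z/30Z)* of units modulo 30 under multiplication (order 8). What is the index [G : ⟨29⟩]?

4

|⟨29⟩| = 2 and |G| = 8.
By Lagrange, [G : H] = |G|/|H| = 8/2 = 4.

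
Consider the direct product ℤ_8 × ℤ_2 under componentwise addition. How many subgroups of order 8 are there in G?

|G| = 16 and 8 | 16, so subgroups of order 8 are possible by Lagrange.
The subgroups of order 8 are: {(0,0), (0,1), (2,0), (2,1), (4,0), (4,1), (6,0), (6,1)}; {(0,0), (1,0), (2,0), (3,0), (4,0), (5,0), (6,0), (7,0)}; {(0,0), (1,1), (2,0), (3,1), (4,0), (5,1), (6,0), (7,1)}.
So G has 3 subgroups of order 8.

3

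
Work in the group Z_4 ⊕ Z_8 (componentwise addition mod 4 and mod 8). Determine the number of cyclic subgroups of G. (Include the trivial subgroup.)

14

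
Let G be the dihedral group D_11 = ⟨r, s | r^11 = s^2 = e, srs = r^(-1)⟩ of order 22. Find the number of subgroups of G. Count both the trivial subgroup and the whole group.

|G| = 22, so by Lagrange every subgroup order divides 22. Divisors: 1, 2, 11, 22.
Subgroups by order — order 1: 1; order 2: 11; order 11: 1; order 22: 1.
Total: 1 + 11 + 1 + 1 = 14.

14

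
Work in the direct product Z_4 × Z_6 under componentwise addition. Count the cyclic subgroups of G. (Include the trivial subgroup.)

12

Group the elements of G by the cyclic subgroup they generate; each cyclic subgroup of order d accounts for φ(d) elements.
Cyclic subgroups by order — order 1: 1; order 2: 3; order 3: 1; order 4: 2; order 6: 3; order 12: 2.
Total: 12.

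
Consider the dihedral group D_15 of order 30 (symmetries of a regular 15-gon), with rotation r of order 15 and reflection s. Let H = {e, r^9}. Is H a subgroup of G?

r^9 ∈ H but its inverse r^6 ∉ H, so H is not a subgroup.

No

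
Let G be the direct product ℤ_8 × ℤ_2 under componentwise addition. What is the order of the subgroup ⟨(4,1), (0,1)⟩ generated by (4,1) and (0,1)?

4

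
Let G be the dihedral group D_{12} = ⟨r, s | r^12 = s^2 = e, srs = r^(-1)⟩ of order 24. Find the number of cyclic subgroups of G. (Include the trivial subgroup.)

18

Each element a generates a cyclic subgroup ⟨a⟩; distinct elements may generate the same one (a cyclic group of order d has φ(d) generators).
Cyclic subgroups by order — order 1: 1; order 2: 13; order 3: 1; order 4: 1; order 6: 1; order 12: 1.
Total: 18.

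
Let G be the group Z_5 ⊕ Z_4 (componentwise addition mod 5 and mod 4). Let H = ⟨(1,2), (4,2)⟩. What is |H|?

10

|⟨(1,2)⟩| = 10 and |⟨(4,2)⟩| = 10, so |H| is a multiple of lcm(10, 10) = 10 and divides |G| = 20.
Closing under the operation: H = {(0,0), (0,2), (1,0), (1,2), (2,0), (2,2), (3,0), (3,2), (4,0), (4,2)}, so |H| = 10.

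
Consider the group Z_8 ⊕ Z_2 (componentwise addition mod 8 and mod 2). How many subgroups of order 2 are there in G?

|G| = 16 and 2 | 16, so subgroups of order 2 are possible by Lagrange.
The subgroups of order 2 are: {(0,0), (0,1)}; {(0,0), (4,0)}; {(0,0), (4,1)}.
So G has 3 subgroups of order 2.

3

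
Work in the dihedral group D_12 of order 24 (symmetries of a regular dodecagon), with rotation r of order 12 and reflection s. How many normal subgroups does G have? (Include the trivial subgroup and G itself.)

G has 34 subgroups. Checking conjugation-invariance by order — order 1: 1/1 normal; order 2: 1/13 normal; order 3: 1/1 normal; order 4: 1/7 normal; order 6: 1/5 normal; order 8: 0/3 normal; order 12: 3/3 normal; order 24: 1/1 normal.
Total normal subgroups: 9.

9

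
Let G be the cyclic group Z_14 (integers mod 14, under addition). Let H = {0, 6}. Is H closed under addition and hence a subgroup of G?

No

6 ∈ H but its inverse 8 ∉ H, so H is not a subgroup.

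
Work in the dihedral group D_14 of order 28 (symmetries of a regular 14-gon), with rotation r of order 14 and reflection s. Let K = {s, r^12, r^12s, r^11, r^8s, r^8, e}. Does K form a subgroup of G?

No

r^11 ∈ K but its inverse r^3 ∉ K, so K is not a subgroup.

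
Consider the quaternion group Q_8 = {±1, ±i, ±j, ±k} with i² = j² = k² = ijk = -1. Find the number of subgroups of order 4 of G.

|G| = 8 and 4 | 8, so subgroups of order 4 are possible by Lagrange.
The subgroups of order 4 are: {1, -1, i, -i}; {1, -1, j, -j}; {1, -1, k, -k}.
So G has 3 subgroups of order 4.

3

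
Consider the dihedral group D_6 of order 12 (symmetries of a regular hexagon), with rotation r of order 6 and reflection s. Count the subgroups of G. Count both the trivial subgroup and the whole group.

16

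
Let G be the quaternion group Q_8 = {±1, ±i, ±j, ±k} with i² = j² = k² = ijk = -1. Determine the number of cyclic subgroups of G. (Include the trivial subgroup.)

5

Group the elements of G by the cyclic subgroup they generate; each cyclic subgroup of order d accounts for φ(d) elements.
Cyclic subgroups by order — order 1: 1; order 2: 1; order 4: 3.
Total: 5.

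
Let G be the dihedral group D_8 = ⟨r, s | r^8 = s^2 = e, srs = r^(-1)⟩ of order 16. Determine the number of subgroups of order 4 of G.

5

|G| = 16 and 4 | 16, so subgroups of order 4 are possible by Lagrange.
The subgroups of order 4 are: {e, r^2, r^4, r^6}; {e, r^4, r^2s, r^6s}; {e, r^4, r^3s, r^7s}; {e, r^4, s, r^4s}; … (5 in all).
So G has 5 subgroups of order 4.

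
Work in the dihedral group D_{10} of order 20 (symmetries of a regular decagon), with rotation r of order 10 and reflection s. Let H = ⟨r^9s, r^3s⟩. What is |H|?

10

|⟨r^9s⟩| = 2 and |⟨r^3s⟩| = 2, so |H| is a multiple of lcm(2, 2) = 2 and divides |G| = 20.
Closing under the operation: H = {e, r^2, r^4, r^6, r^8, rs, r^3s, r^5s, r^7s, r^9s}, so |H| = 10.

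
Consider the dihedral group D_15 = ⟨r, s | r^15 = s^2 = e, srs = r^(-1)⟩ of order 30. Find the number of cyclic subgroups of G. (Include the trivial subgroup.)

19

A cyclic subgroup of order d is generated by each of its φ(d) elements of order d, so the cyclic subgroups of order d number (#elements of order d)/φ(d).
Cyclic subgroups by order — order 1: 1; order 2: 15; order 3: 1; order 5: 1; order 15: 1.
Total: 19.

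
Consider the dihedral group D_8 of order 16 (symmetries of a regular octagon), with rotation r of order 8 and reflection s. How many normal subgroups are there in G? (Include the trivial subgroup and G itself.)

G has 19 subgroups. Checking conjugation-invariance by order — order 1: 1/1 normal; order 2: 1/9 normal; order 4: 1/5 normal; order 8: 3/3 normal; order 16: 1/1 normal.
Total normal subgroups: 7.

7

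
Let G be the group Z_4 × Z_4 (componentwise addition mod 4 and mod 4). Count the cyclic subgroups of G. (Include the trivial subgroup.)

10

A cyclic subgroup of order d is generated by each of its φ(d) elements of order d, so the cyclic subgroups of order d number (#elements of order d)/φ(d).
Cyclic subgroups by order — order 1: 1; order 2: 3; order 4: 6.
Total: 10.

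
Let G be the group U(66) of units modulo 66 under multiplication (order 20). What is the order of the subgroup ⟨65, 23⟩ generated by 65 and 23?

4

|⟨65⟩| = 2 and |⟨23⟩| = 2, so |H| is a multiple of lcm(2, 2) = 2 and divides |G| = 20.
Closing under the operation: H = {1, 23, 43, 65}, so |H| = 4.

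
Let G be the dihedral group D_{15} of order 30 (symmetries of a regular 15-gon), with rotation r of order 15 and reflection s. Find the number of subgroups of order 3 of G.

|G| = 30 and 3 | 30, so subgroups of order 3 are possible by Lagrange.
The subgroups of order 3 are: {e, r^5, r^10}.
So G has 1 subgroup of order 3.

1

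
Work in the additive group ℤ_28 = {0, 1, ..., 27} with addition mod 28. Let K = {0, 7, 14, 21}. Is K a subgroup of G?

|K| = 4 divides |G| = 28, consistent with Lagrange.
K contains the identity, every element's inverse is in K, and K is closed under +: it is a subgroup.
In fact K = ⟨21⟩.

Yes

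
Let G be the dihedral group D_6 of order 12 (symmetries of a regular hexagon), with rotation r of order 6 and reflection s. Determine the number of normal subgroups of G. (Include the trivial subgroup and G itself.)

7

G has 16 subgroups. Checking conjugation-invariance by order — order 1: 1/1 normal; order 2: 1/7 normal; order 3: 1/1 normal; order 4: 0/3 normal; order 6: 3/3 normal; order 12: 1/1 normal.
Total normal subgroups: 7.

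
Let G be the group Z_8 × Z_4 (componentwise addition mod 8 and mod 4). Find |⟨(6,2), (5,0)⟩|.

16

|⟨(6,2)⟩| = 4 and |⟨(5,0)⟩| = 8, so |H| is a multiple of lcm(4, 8) = 8 and divides |G| = 32.
Closing under the operation: H = {(0,0), (0,2), (1,0), (1,2), (2,0), (2,2), (3,0), (3,2), (4,0), (4,2), (5,0), (5,2), (6,0), (6,2), (7,0), (7,2)}, so |H| = 16.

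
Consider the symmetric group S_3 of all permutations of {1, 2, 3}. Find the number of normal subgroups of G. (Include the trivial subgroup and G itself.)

G has 6 subgroups. Checking conjugation-invariance by order — order 1: 1/1 normal; order 2: 0/3 normal; order 3: 1/1 normal; order 6: 1/1 normal.
Total normal subgroups: 3.

3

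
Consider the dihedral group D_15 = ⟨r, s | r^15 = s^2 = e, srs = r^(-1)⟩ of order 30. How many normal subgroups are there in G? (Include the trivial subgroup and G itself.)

G has 28 subgroups. Checking conjugation-invariance by order — order 1: 1/1 normal; order 2: 0/15 normal; order 3: 1/1 normal; order 5: 1/1 normal; order 6: 0/5 normal; order 10: 0/3 normal; order 15: 1/1 normal; order 30: 1/1 normal.
Total normal subgroups: 5.

5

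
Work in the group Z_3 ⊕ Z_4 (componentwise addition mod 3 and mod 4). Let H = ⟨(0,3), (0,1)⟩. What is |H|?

4

|⟨(0,3)⟩| = 4 and |⟨(0,1)⟩| = 4, so |H| is a multiple of lcm(4, 4) = 4 and divides |G| = 12.
Closing under the operation: H = {(0,0), (0,1), (0,2), (0,3)}, so |H| = 4.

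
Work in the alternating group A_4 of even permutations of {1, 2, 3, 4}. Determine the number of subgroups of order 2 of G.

|G| = 12 and 2 | 12, so subgroups of order 2 are possible by Lagrange.
The subgroups of order 2 are: {e, (1 2)(3 4)}; {e, (1 3)(2 4)}; {e, (1 4)(2 3)}.
So G has 3 subgroups of order 2.

3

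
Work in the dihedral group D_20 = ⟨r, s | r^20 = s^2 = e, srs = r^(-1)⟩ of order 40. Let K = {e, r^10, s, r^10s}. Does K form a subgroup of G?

Yes

|K| = 4 divides |G| = 40, consistent with Lagrange.
K contains the identity, every element's inverse is in K, and K is closed under ·: it is a subgroup.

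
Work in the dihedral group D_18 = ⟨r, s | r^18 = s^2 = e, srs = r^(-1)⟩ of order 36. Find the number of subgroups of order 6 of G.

7

|G| = 36 and 6 | 36, so subgroups of order 6 are possible by Lagrange.
The subgroups of order 6 are: {e, r^6, r^12, r^4s, r^10s, r^16s}; {e, r^6, r^12, r^5s, r^11s, r^17s}; {e, r^6, r^12, s, r^6s, r^12s}; {e, r^6, r^12, rs, r^7s, r^13s}; … (7 in all).
So G has 7 subgroups of order 6.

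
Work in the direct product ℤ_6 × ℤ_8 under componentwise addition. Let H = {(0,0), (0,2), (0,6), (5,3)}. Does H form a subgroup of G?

(5,3) ∈ H but its inverse (1,5) ∉ H, so H is not a subgroup.

No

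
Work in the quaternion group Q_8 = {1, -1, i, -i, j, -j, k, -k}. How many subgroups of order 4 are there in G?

3

|G| = 8 and 4 | 8, so subgroups of order 4 are possible by Lagrange.
The subgroups of order 4 are: {1, -1, i, -i}; {1, -1, j, -j}; {1, -1, k, -k}.
So G has 3 subgroups of order 4.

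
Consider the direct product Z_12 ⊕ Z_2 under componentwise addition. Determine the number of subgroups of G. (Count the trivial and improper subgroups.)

|G| = 24, so by Lagrange every subgroup order divides 24. Divisors: 1, 2, 3, 4, 6, 8, 12, 24.
Subgroups by order — order 1: 1; order 2: 3; order 3: 1; order 4: 3; order 6: 3; order 8: 1; order 12: 3; order 24: 1.
Total: 1 + 3 + 1 + 3 + 3 + 1 + 3 + 1 = 16.

16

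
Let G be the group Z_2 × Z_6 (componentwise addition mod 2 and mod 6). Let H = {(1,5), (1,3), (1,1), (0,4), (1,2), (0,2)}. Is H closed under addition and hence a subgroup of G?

No

The identity (0,0) ∉ H, so H is not a subgroup.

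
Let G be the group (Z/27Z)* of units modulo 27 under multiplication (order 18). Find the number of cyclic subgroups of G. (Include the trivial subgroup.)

6

Group the elements of G by the cyclic subgroup they generate; each cyclic subgroup of order d accounts for φ(d) elements.
Cyclic subgroups by order — order 1: 1; order 2: 1; order 3: 1; order 6: 1; order 9: 1; order 18: 1.
Total: 6.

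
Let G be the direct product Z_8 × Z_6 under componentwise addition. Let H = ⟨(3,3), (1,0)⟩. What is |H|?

16

|⟨(3,3)⟩| = 8 and |⟨(1,0)⟩| = 8, so |H| is a multiple of lcm(8, 8) = 8 and divides |G| = 48.
Closing under the operation: H = {(0,0), (0,3), (1,0), (1,3), (2,0), (2,3), (3,0), (3,3), (4,0), (4,3), (5,0), (5,3), (6,0), (6,3), (7,0), (7,3)}, so |H| = 16.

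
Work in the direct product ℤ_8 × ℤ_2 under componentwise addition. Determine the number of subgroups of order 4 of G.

|G| = 16 and 4 | 16, so subgroups of order 4 are possible by Lagrange.
The subgroups of order 4 are: {(0,0), (0,1), (4,0), (4,1)}; {(0,0), (2,0), (4,0), (6,0)}; {(0,0), (2,1), (4,0), (6,1)}.
So G has 3 subgroups of order 4.

3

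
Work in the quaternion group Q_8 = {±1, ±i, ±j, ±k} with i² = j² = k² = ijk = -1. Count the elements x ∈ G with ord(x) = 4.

The elements of order 4 are: i, -i, j, -j, k, -k.
That's 6.

6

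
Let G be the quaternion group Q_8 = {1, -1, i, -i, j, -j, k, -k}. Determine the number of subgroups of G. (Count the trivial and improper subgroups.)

|G| = 8, so by Lagrange every subgroup order divides 8. Divisors: 1, 2, 4, 8.
Subgroups by order — order 1: 1; order 2: 1; order 4: 3; order 8: 1.
Total: 1 + 1 + 3 + 1 = 6.

6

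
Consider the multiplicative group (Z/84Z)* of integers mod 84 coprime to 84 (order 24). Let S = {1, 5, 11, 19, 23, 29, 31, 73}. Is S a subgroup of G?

5 ∈ S but its inverse 17 ∉ S, so S is not a subgroup.

No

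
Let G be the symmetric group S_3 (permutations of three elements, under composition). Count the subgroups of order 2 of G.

3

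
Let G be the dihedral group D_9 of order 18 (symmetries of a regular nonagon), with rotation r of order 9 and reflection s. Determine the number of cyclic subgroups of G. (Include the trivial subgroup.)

A cyclic subgroup of order d is generated by each of its φ(d) elements of order d, so the cyclic subgroups of order d number (#elements of order d)/φ(d).
Cyclic subgroups by order — order 1: 1; order 2: 9; order 3: 1; order 9: 1.
Total: 12.

12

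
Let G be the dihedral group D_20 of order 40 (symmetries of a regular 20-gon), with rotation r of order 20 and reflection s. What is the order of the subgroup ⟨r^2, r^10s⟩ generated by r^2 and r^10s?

20

|⟨r^2⟩| = 10 and |⟨r^10s⟩| = 2, so |H| is a multiple of lcm(10, 2) = 10 and divides |G| = 40.
Closing under the operation: H = {e, r^2, r^4, r^6, r^8, r^10, r^12, r^14, r^16, r^18, s, r^2s, r^4s, r^6s, r^8s, r^10s, r^12s, r^14s, r^16s, r^18s}, so |H| = 20.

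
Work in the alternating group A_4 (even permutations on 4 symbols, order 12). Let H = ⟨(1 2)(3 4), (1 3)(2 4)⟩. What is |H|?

4

|⟨(1 2)(3 4)⟩| = 2 and |⟨(1 3)(2 4)⟩| = 2, so |H| is a multiple of lcm(2, 2) = 2 and divides |G| = 12.
Closing under the operation: H = {e, (1 2)(3 4), (1 3)(2 4), (1 4)(2 3)}, so |H| = 4.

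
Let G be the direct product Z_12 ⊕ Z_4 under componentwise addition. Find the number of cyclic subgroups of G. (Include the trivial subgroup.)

Group the elements of G by the cyclic subgroup they generate; each cyclic subgroup of order d accounts for φ(d) elements.
Cyclic subgroups by order — order 1: 1; order 2: 3; order 3: 1; order 4: 6; order 6: 3; order 12: 6.
Total: 20.

20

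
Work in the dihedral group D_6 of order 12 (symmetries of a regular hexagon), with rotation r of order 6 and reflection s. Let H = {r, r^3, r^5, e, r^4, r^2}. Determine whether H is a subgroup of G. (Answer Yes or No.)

|H| = 6 divides |G| = 12, consistent with Lagrange.
H contains the identity, every element's inverse is in H, and H is closed under ·: it is a subgroup.
In fact H = ⟨r^5⟩.

Yes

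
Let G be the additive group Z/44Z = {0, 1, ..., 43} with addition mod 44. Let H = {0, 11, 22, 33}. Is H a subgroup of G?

Yes

|H| = 4 divides |G| = 44, consistent with Lagrange.
H contains the identity, every element's inverse is in H, and H is closed under +: it is a subgroup.
In fact H = ⟨33⟩.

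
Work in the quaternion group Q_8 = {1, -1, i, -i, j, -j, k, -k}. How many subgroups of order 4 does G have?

|G| = 8 and 4 | 8, so subgroups of order 4 are possible by Lagrange.
The subgroups of order 4 are: {1, -1, i, -i}; {1, -1, j, -j}; {1, -1, k, -k}.
So G has 3 subgroups of order 4.

3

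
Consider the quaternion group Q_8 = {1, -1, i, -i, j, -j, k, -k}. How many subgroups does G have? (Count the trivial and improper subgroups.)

|G| = 8, so by Lagrange every subgroup order divides 8. Divisors: 1, 2, 4, 8.
Subgroups by order — order 1: 1; order 2: 1; order 4: 3; order 8: 1.
Total: 1 + 1 + 3 + 1 = 6.

6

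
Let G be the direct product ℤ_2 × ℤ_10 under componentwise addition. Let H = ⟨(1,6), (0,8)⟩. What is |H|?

10

|⟨(1,6)⟩| = 10 and |⟨(0,8)⟩| = 5, so |H| is a multiple of lcm(10, 5) = 10 and divides |G| = 20.
Closing under the operation: H = {(0,0), (0,2), (0,4), (0,6), (0,8), (1,0), (1,2), (1,4), (1,6), (1,8)}, so |H| = 10.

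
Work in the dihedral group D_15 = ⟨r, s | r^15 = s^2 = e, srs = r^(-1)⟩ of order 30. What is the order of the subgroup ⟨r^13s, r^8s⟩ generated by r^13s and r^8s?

|⟨r^13s⟩| = 2 and |⟨r^8s⟩| = 2, so |H| is a multiple of lcm(2, 2) = 2 and divides |G| = 30.
Closing under the operation: H = {e, r^5, r^10, r^3s, r^8s, r^13s}, so |H| = 6.

6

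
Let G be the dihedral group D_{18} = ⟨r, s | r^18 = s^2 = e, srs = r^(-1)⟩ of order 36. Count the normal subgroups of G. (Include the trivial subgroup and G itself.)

G has 45 subgroups. Checking conjugation-invariance by order — order 1: 1/1 normal; order 2: 1/19 normal; order 3: 1/1 normal; order 4: 0/9 normal; order 6: 1/7 normal; order 9: 1/1 normal; order 12: 0/3 normal; order 18: 3/3 normal; order 36: 1/1 normal.
Total normal subgroups: 9.

9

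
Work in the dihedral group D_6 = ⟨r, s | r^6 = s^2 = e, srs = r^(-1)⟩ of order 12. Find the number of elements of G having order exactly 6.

The elements of order 6 are: r, r^5.
That's 2.

2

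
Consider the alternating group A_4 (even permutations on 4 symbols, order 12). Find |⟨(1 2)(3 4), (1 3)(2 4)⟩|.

4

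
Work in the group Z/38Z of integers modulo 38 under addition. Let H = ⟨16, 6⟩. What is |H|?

|⟨16⟩| = 19 and |⟨6⟩| = 19, so |H| is a multiple of lcm(19, 19) = 19 and divides |G| = 38.
Closing under the operation: H = {0, 2, 4, 6, 8, 10, 12, 14, 16, 18, 20, 22, 24, 26, 28, 30, 32, 34, 36}, so |H| = 19.

19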